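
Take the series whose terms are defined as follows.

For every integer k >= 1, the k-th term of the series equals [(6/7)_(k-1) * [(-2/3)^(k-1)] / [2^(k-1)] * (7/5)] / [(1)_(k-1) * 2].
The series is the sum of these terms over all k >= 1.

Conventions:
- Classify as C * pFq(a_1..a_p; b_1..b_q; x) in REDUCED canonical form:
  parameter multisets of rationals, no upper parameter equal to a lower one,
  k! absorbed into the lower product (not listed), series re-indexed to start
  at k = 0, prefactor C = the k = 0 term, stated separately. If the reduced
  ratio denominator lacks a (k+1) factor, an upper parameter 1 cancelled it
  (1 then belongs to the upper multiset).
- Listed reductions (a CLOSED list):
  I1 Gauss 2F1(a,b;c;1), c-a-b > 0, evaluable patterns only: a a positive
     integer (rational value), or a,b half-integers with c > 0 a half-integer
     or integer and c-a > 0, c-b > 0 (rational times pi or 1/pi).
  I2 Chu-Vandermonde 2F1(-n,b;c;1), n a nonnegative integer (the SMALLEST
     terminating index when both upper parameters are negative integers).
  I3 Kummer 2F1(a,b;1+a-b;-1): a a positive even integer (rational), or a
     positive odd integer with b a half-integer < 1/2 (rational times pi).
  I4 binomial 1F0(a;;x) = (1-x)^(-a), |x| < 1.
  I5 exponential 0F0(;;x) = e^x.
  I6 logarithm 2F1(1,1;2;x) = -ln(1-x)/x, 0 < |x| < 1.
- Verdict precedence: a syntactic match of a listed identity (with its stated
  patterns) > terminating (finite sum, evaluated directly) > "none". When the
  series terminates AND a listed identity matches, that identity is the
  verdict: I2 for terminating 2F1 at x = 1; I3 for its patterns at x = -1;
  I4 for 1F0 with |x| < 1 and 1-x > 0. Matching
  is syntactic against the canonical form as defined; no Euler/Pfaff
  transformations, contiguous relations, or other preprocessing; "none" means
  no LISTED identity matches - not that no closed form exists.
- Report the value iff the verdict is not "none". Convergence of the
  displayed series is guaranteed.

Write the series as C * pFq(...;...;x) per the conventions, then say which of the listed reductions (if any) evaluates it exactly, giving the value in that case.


With C = 7/10: the canonical form is 1F0(6/7; -; -1/3). Verdict at x = -1/3: the binomial series (I4) matches (the 1F0 binomial series: exponent -6/7, x = -1/3). Its exact value is (7/10) * (4/3)^(-6/7).

Key step: x = (-1/3) and (1)_k (C = 7/10, x = -1/3) is k! itself.
Step ratio: r(k) = (-1/3) * (k+6/7) / [(k+1)] - rational in k, leading ratio (-1/3); with t_0 = 7/10, classification follows.


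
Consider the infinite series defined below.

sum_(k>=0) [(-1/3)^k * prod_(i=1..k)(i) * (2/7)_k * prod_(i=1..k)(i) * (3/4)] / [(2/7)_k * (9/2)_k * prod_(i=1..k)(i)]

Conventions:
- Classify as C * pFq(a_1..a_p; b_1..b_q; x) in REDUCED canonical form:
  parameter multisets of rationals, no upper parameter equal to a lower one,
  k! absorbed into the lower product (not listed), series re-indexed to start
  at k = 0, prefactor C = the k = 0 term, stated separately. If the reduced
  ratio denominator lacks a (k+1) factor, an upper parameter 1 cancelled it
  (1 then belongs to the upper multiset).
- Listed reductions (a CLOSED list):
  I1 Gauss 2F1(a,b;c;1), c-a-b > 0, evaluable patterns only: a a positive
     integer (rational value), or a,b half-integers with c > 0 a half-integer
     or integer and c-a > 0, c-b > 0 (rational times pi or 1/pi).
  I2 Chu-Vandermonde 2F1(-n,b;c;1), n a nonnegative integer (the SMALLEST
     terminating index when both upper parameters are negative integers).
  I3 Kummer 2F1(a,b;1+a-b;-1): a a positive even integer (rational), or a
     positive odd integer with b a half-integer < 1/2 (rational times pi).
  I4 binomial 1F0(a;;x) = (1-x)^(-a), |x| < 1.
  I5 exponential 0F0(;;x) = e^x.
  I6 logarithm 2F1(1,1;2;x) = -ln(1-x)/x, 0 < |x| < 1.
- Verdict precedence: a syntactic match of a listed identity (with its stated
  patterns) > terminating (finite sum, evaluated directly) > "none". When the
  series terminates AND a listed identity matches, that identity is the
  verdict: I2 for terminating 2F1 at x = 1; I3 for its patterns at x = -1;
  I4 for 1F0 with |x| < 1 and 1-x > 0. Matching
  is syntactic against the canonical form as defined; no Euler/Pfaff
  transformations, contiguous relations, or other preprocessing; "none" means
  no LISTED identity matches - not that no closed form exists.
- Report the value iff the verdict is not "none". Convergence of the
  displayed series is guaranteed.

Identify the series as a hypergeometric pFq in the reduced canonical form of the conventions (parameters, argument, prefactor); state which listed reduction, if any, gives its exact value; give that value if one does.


Reduced: x = -1/3, 2F1, upper = {1, 1}, lower = {9/2}, C = 3/4. Verdict: none. No listed pattern accepts 2F1(1, 1; 9/2; -1/3).

Key observation: t_0 being 3/4, the parameter 2/7 appears in both the upper and lower lists and cancels.
Consecutive-term ratio: r(k) = (-1/3) * (k+1) (k+1) / [(k+9/2) (k+1)] - rational in k. x = (-1/3); t_0 = 3/4; negate the roots.


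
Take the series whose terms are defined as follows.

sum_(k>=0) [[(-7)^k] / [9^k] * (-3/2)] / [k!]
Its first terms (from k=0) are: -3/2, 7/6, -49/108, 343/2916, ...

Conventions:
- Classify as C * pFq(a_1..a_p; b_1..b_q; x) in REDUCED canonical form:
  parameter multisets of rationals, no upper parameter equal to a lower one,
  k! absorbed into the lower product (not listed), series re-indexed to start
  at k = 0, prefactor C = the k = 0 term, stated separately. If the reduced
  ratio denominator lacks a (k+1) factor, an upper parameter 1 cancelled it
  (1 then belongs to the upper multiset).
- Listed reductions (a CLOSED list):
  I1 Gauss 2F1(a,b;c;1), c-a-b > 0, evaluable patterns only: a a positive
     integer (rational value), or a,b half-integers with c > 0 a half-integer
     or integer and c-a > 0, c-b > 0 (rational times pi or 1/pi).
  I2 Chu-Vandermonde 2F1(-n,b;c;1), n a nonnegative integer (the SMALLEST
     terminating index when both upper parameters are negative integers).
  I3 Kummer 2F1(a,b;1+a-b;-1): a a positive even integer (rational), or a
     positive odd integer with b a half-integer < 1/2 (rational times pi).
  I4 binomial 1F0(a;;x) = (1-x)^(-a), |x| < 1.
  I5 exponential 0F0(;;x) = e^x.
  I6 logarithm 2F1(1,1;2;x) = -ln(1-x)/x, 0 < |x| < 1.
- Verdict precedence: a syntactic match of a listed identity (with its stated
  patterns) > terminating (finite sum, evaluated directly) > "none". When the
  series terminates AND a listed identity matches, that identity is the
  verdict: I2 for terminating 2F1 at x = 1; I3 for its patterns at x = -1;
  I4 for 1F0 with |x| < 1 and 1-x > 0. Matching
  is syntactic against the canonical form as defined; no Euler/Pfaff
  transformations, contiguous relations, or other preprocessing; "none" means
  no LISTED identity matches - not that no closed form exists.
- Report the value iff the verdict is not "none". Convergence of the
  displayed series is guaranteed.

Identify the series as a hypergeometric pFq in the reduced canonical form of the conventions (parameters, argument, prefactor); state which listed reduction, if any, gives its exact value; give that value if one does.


This is -3/2 * 0F0(-; -; -7/9) in reduced canonical form. Verdict at x = -7/9: the exponential series (I5) matches (the 0F0 exponential series at x = -7/9). Hence: (-3/2) * e^(-7/9).

The tell: t_0 = -3/2 here, and the two geometric factors (prefactor -3/2) combine into one argument.
Consecutive-term ratio: r(k) = (-7/9) * 1 / [(k+1)] - rational in k. x = (-7/9); t_0 = -3/2; negate the roots.


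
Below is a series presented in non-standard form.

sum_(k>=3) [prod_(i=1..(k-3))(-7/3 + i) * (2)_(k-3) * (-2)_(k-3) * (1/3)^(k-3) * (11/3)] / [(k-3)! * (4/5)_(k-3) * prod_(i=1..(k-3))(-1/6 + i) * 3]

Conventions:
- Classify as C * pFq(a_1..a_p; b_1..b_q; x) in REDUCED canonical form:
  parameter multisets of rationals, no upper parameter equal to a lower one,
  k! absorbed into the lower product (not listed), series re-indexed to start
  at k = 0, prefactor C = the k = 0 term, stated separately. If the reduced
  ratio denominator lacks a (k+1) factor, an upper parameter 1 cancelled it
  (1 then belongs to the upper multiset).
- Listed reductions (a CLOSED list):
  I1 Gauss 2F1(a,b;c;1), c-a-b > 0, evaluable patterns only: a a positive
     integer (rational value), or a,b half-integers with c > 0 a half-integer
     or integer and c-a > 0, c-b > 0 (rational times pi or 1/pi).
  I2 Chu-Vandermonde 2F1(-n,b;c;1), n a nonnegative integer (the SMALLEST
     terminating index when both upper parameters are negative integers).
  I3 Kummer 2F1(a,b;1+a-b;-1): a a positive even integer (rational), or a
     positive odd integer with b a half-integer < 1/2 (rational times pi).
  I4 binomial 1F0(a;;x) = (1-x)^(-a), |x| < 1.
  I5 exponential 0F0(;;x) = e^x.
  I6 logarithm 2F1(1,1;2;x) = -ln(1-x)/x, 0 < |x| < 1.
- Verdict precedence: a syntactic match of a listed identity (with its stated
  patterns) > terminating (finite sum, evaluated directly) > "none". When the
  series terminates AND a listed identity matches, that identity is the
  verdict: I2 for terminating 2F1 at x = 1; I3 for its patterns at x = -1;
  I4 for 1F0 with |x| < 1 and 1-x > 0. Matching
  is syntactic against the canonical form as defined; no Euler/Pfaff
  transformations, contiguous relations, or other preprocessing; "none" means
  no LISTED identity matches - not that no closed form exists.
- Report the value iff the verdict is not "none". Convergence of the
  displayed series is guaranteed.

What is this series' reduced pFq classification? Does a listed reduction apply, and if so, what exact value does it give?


At argument 1/3: a 3F2 with upper {-2, -4/3, 2}, lower {4/5, 5/6}, scaled by C = 11/9. Verdict: terminating at k = 2: the factor (-2)_k kills every later term; summing the 3 survivors is exact. Hence: 1129/243.

The tell: with t_0 = 11/9, the running product (C = 11/9) telescopes to a rising factorial.
Ratio: r(k) = (1/3) * (k-2) (k-4/3) (k+2) / [(k+4/5) (k+5/6) (k+1)] - poly over poly, x = (1/3) from leading terms; C = 11/9 at k = 0.


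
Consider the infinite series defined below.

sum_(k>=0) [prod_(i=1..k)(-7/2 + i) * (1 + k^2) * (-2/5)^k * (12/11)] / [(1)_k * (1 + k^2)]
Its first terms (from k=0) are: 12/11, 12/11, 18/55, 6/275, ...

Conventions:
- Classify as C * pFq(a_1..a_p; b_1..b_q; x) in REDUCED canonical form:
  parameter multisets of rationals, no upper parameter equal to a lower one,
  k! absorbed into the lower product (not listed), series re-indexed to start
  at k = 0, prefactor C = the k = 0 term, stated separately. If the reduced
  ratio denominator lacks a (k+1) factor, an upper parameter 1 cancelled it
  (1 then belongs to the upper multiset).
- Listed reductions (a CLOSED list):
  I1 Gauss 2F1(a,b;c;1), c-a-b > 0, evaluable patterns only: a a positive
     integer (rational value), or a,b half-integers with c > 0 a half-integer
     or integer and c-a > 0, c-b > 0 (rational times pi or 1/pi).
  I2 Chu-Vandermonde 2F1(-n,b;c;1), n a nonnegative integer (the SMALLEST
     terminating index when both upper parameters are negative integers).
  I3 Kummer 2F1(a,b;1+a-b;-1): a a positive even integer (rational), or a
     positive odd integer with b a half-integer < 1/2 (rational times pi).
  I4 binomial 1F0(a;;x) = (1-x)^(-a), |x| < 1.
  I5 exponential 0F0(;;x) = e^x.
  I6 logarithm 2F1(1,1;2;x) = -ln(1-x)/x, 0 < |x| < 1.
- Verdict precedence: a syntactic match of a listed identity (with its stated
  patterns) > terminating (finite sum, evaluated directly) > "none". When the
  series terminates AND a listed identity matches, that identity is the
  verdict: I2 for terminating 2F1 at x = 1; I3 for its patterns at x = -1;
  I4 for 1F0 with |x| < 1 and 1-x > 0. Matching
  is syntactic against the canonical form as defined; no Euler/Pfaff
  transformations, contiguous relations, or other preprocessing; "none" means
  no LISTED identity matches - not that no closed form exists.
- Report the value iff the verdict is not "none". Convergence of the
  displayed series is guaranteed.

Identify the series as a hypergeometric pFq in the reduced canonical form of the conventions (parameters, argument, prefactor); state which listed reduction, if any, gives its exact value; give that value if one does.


At argument -2/5: a 1F0 with upper {-5/2}, lower {-}, scaled by C = 12/11. Verdict (x = -2/5): binomial (I4) applies (the 1F0 binomial series: exponent 5/2, x = -2/5). Value: (12/11) * (7/5)^(5/2).

The tell: with t_0 = 12/11, striking the common factor k^2 + 1 reduces the term (C = 12/11, x = -2/5).
Step ratio: r(k) = (-2/5) * (k-5/2) / [(k+1)] - rational; roots negated = parameters, x = (-2/5), C = 12/11.


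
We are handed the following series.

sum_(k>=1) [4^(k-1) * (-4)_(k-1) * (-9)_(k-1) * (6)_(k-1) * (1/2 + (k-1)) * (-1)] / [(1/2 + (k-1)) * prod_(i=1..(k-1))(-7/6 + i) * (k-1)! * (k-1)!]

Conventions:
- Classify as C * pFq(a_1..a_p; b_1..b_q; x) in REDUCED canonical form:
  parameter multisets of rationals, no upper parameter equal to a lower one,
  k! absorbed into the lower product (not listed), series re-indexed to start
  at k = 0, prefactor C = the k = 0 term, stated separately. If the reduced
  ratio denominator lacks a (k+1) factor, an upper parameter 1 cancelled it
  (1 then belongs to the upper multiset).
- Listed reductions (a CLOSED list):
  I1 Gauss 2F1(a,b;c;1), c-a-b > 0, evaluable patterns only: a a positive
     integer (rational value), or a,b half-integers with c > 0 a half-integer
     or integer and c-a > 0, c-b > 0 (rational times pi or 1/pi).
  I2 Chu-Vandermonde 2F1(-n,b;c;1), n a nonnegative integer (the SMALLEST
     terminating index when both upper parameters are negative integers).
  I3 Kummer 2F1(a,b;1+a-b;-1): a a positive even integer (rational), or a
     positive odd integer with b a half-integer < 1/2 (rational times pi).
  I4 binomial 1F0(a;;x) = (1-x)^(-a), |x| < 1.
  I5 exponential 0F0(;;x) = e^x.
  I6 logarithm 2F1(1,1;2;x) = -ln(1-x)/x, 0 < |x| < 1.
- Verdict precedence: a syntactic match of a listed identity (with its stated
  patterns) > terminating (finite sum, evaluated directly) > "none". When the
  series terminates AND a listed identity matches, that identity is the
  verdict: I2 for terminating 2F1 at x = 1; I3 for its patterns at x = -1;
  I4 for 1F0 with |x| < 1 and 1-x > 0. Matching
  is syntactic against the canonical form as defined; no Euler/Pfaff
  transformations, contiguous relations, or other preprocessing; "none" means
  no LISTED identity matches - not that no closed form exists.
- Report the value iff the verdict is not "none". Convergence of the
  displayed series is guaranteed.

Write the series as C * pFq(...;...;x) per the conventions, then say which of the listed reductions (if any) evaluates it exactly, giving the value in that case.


This is -1 * 3F2(-9, -4, 6; -1/6, 1; 4) in reduced canonical form. Verdict: terminating - upper parameter -4 makes this a finite sum (last index 4), evaluated exactly. Exact value: 153928091161/935.

The tell: x = 4 and the denominator's factorial ratio (C = -1) is a lower Pochhammer.
Consecutive-term ratio: r(k) = 4 * (k-9) (k-4) (k+6) / [(k-1/6) (k+1) (k+1)] - rational in k. x = 4; t_0 = -1; negate the roots.


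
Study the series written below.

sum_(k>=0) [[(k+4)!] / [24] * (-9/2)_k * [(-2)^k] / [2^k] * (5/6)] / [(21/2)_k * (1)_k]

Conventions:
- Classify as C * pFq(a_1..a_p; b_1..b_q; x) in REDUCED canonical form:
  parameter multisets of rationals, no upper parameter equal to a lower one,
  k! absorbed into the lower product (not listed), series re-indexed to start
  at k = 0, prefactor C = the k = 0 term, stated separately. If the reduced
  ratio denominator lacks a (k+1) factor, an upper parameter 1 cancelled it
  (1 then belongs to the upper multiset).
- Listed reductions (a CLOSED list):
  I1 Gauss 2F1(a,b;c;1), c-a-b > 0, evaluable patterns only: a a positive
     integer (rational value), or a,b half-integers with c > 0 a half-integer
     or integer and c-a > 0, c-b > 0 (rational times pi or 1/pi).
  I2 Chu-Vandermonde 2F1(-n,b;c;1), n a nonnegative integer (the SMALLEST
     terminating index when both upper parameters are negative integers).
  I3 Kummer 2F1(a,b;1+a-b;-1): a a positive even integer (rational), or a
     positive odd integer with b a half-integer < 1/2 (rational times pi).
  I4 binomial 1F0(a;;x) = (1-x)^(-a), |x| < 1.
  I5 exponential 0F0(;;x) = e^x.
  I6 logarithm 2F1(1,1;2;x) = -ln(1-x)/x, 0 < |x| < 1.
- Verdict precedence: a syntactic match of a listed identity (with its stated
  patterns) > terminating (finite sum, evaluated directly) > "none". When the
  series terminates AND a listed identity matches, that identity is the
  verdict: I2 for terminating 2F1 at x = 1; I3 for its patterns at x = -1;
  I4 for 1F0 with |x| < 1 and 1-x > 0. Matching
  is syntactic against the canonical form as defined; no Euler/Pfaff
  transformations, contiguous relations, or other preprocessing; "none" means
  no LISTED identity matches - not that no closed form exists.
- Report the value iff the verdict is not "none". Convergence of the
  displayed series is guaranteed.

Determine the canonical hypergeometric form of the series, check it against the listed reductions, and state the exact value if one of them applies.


This is 5/6 * 2F1(-9/2, 5; 21/2; -1) in reduced canonical form. Verdict: this is Kummer (I3) (x = -1; c = 21/2 equals 1+a-b for upper {-9/2, 5}: listed pattern). Hence: (3464175/2097152) * pi.

Key observation: from the first term 5/6: the factorial ratio (prefactor 5/6) (k+a-1)!/(a-1)! is a rising factorial (a)_k.
Adjacent-term ratio: r(k) = (-1) * (k-9/2) (k+5) / [(k+21/2) (k+1)] - rational in k, leading ratio (-1); with t_0 = 5/6, classification follows.


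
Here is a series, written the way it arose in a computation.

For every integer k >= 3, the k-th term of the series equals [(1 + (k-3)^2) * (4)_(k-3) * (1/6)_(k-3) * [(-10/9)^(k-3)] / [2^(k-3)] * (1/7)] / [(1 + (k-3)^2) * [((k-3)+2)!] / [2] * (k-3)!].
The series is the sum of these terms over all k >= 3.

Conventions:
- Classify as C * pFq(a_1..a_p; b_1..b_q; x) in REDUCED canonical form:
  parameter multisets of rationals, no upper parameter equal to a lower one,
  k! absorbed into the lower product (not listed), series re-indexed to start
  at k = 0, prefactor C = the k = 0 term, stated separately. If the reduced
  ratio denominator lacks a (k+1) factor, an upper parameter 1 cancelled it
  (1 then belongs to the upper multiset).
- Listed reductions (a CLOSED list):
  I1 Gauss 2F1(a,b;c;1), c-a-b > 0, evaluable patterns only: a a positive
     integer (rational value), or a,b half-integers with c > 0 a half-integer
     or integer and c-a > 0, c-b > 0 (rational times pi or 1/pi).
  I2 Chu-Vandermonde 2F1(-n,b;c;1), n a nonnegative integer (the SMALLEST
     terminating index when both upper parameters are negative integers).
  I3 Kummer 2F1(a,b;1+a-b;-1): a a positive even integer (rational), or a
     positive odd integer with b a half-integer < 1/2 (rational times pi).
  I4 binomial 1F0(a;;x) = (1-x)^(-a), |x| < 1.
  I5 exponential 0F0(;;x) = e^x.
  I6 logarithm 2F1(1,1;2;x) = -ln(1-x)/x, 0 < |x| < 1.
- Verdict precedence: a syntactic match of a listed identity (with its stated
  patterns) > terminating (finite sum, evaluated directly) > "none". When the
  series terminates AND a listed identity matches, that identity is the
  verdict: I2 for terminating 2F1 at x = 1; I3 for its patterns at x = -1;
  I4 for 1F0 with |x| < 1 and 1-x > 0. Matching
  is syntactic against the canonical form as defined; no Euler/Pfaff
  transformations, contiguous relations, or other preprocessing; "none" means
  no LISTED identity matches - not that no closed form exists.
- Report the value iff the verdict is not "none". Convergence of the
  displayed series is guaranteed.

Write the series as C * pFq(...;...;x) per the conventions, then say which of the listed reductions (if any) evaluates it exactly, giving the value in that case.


Classification (C = 1/7): 2F1 with upper {1/6, 4}, lower {3}, argument x = -5/9. Verdict: none (x = -5/9): each listed identity misses the multisets {1/6, 4} ; {3}.

The tell: t_0 = 1/7 here, and the factor k^2 + 1 cancels (top and bottom), leaving C = 1/7, x = -5/9.
Term ratio: r(k) = (-5/9) * (k+1/6) (k+4) / [(k+3) (k+1)] - rational in k. x = (-5/9); t_0 = 1/7; negate the roots.


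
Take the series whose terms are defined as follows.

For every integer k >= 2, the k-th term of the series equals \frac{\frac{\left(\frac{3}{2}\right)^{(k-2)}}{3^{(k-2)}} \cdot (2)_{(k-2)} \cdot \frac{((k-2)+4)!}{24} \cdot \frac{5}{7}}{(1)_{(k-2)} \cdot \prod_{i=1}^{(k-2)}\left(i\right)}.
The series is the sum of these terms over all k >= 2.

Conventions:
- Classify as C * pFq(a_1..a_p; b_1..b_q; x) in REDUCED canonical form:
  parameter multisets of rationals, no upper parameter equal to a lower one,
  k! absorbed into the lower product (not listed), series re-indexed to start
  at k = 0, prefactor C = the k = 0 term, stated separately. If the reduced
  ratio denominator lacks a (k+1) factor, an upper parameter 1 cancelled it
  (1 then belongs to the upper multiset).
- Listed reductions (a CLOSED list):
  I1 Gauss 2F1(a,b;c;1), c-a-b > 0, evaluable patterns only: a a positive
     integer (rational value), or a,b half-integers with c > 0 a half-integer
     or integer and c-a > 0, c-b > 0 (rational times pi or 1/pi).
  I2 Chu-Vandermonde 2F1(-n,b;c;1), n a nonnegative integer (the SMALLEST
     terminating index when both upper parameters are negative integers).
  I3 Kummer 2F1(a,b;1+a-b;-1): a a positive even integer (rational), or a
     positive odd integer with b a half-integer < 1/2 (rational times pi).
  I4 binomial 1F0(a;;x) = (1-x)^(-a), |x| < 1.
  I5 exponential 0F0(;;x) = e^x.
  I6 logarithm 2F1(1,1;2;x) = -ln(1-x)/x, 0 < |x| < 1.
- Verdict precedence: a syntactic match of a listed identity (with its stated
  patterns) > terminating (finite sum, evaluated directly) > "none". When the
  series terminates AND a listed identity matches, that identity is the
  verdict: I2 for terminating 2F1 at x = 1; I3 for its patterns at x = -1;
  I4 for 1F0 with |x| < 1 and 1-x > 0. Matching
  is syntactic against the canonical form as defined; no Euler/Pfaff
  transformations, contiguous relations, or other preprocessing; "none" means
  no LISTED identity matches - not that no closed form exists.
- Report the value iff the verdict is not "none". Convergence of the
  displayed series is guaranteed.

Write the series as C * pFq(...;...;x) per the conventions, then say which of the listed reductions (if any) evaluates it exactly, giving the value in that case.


At argument \frac{1}{2}: a 2F1 with upper {2, 5}, lower {1}, scaled by C = \frac{5}{7}. Verdict: none. No listed pattern accepts 2F1(2, 5; 1; \frac{1}{2}).

Key observation: with t_0 = \frac{5}{7}, the product of the first k integers (prefactor 5/7) is k!.
Term ratio: r(k) = \frac{1}{2} * (k+2) (k+5) / [(k+1) (k+1)] - rational; roots negated = parameters, x = \frac{1}{2}, C = \frac{5}{7}.


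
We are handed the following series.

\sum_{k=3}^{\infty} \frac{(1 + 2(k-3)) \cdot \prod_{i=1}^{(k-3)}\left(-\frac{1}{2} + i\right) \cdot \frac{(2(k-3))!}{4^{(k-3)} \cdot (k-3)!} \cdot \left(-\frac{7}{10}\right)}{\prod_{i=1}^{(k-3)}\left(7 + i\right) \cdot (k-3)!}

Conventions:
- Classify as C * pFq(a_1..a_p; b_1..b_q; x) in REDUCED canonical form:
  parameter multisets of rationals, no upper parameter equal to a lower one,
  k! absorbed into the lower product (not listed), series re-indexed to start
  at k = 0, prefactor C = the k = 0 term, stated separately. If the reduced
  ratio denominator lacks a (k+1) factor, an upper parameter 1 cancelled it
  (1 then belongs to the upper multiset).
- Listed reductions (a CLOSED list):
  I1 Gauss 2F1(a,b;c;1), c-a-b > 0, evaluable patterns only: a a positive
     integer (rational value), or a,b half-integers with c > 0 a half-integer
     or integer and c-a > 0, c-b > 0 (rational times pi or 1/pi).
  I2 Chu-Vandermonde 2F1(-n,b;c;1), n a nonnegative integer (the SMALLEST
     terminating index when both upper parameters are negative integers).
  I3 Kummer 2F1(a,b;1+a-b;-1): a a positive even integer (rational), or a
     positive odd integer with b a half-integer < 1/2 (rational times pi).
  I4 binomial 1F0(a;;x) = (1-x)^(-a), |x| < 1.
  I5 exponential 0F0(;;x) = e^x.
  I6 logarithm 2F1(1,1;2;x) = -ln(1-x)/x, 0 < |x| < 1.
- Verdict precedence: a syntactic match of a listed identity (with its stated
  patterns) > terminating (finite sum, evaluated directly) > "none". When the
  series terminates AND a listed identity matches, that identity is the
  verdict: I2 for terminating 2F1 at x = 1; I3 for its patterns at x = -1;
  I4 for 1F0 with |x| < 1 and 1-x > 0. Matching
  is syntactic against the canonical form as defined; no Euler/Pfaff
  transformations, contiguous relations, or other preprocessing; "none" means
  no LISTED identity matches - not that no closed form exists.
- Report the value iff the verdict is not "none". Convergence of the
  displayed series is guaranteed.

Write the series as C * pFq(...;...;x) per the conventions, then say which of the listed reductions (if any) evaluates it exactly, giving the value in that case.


With C = -\frac{7}{10}: the canonical form is 2F1(\frac{1}{2}, \frac{3}{2}; 8; 1). Verdict at x = 1: the half-integer Gauss pattern (I1) matches (x = 1; upper {\frac{1}{2}, \frac{3}{2}} half-integers, c = 8 in the evaluable pattern). Value: \left(-\frac{524288}{212355}\right) / \pi.

The tell: from the first term -\frac{7}{10}: the (2k)!/(4^k k!) block (C = -7/10, x = 1) is the Pochhammer (1/2)_k.
Term ratio: r(k) = 1 * (k+\frac{1}{2}) (k+\frac{3}{2}) / [(k+8) (k+1)] - poly over poly, x = 1 from leading terms; C = -\frac{7}{10} at k = 0.


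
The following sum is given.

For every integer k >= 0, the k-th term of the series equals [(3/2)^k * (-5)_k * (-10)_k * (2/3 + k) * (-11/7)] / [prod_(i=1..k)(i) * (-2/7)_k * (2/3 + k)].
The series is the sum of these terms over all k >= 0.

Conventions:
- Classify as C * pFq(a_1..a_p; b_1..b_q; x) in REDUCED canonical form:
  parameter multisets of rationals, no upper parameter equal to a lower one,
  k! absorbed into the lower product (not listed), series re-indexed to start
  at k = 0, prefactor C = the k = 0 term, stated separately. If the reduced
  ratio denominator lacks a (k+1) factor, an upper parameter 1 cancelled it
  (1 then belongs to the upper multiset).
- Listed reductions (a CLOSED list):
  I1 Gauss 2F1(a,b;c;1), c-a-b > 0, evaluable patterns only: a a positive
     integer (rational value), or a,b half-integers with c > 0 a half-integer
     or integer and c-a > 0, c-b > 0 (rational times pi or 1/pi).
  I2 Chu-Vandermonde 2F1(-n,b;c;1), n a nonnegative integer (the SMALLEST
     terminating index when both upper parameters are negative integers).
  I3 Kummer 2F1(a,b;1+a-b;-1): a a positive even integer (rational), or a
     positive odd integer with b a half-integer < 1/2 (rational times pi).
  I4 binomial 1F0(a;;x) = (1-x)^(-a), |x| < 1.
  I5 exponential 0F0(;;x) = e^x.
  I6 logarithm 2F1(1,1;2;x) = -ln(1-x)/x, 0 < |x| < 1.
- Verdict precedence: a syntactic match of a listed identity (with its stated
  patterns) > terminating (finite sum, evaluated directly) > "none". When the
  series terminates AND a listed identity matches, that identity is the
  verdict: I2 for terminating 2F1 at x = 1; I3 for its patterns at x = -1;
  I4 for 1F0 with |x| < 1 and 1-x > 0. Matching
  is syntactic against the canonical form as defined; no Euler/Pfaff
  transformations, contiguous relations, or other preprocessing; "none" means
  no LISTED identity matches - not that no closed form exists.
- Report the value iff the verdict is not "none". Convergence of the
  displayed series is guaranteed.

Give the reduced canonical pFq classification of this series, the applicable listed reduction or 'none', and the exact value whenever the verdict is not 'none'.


First insight: t_0 being -11/7, the product of the first k integers (C = -11/7) is k!.
Ratio: r(k) = (3/2) * (k-10) (k-5) / [(k-2/7) (k+1)] - rational; roots negated = parameters, x = (3/2), C = -11/7.

The series (x = 3/2) is 2F1: upper {-10, -5}, lower {-2/7}, prefactor -11/7. Verdict: terminating - no listed pattern fits, but -5 in the upper list cuts the series at k = 5; direct evaluation. Hence: 12132721711/27664.


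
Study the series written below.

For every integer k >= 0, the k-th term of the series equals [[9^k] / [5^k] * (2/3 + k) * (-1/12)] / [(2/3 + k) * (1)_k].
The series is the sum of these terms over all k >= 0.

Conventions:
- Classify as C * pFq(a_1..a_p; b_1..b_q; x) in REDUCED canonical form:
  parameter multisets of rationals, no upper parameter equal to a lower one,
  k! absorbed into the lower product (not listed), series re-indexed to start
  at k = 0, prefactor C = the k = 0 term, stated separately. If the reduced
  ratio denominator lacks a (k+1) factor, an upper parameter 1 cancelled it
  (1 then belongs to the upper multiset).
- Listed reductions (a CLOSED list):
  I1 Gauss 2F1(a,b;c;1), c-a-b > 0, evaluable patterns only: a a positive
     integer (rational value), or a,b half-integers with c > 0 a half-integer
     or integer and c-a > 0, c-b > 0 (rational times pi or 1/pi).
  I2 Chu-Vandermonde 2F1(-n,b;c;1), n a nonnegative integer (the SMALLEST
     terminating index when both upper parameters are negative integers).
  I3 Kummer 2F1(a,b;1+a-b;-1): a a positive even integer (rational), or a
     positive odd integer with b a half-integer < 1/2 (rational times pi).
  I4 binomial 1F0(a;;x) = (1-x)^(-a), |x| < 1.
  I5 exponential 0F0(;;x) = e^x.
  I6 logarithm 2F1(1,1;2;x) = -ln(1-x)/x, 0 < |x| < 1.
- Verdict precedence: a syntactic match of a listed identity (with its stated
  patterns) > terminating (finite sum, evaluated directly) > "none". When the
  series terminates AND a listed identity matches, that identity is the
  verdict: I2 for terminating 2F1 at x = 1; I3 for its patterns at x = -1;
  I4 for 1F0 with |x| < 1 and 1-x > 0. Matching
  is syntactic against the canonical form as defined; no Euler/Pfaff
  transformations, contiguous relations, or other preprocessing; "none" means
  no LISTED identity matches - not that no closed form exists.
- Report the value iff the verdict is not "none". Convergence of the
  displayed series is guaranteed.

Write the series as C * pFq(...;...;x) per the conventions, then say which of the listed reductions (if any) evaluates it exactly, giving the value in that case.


This is -1/12 * 0F0(-; -; 9/5) in reduced canonical form. Verdict: the I5 exponential reduction matches (the 0F0 exponential series at x = 9/5). Its exact value is (-1/12) * e^(9/5).

Key step: with t_0 = -1/12, (1)_k (C = -1/12, x = 9/5) is k! itself.
Term ratio: r(k) = (9/5) * 1 / [(k+1)] - rational in k, leading ratio (9/5); with t_0 = -1/12, classification follows.


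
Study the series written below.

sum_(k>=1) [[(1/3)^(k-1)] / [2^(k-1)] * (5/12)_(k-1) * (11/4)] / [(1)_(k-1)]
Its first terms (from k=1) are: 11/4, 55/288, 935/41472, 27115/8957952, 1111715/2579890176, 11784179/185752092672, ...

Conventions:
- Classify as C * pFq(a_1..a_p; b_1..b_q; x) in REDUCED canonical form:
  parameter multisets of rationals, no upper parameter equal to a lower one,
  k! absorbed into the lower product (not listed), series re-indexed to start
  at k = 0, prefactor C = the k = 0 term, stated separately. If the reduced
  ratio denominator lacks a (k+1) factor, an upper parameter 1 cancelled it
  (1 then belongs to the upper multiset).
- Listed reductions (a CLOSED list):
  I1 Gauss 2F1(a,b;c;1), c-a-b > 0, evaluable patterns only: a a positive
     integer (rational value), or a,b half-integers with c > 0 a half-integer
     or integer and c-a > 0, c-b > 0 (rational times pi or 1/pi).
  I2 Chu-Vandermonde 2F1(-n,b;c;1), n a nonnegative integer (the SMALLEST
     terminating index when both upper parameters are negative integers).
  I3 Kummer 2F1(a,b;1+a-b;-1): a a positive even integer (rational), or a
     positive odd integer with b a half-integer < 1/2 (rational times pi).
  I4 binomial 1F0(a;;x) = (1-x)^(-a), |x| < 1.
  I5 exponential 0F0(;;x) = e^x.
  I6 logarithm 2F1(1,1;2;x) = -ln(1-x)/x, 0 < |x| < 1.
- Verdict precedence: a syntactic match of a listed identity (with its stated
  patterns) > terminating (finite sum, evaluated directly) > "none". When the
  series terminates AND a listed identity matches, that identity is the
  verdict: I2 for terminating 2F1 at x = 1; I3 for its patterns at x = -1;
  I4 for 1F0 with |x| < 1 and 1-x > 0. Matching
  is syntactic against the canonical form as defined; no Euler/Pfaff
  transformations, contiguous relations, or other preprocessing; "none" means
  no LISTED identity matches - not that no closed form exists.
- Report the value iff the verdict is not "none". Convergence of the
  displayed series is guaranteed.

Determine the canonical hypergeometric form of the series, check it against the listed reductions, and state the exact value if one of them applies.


This is 11/4 * 1F0(5/12; -; 1/6) in reduced canonical form. Verdict: binomial (I4) applies (the 1F0 binomial series: exponent -5/12, x = 1/6). Exact value: (11/4) * (5/6)^(-5/12).

Key observation: x = (1/6) and the two k-th powers (C = 11/4) combine into one argument.
Term ratio: r(k) = (1/6) * (k+5/12) / [(k+1)] - rational in k, leading ratio (1/6); with t_0 = 11/4, classification follows.


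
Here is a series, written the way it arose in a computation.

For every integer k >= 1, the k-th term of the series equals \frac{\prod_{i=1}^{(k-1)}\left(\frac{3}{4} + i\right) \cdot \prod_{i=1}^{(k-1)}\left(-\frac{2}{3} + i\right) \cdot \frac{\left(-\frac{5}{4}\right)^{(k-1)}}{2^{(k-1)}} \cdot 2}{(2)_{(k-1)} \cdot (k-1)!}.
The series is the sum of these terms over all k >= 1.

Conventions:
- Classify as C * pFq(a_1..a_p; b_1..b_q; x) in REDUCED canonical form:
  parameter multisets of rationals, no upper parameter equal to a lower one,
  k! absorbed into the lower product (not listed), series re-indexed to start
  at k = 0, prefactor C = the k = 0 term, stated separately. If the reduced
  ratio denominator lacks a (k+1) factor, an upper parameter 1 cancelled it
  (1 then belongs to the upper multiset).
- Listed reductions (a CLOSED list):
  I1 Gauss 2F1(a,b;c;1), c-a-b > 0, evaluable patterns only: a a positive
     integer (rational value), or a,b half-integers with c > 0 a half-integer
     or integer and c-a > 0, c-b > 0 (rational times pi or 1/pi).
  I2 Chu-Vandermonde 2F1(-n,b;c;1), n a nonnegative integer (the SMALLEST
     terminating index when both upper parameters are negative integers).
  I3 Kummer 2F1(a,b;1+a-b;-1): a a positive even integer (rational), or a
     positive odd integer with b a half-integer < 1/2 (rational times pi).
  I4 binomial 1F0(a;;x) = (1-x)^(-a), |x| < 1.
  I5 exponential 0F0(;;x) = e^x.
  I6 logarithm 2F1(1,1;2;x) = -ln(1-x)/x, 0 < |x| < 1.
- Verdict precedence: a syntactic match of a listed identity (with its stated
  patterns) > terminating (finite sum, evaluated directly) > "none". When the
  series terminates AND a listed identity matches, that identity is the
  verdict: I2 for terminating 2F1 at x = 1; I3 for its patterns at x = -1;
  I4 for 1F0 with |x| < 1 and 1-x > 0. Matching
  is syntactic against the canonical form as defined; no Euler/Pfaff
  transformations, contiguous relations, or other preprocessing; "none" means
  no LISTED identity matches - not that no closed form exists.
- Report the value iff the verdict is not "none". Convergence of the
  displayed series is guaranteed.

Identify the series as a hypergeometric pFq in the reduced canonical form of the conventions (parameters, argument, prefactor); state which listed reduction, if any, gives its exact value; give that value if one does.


Prefactor 2, argument -\frac{5}{8}: 2F1 with upper {\frac{1}{3}, \frac{7}{4}} over lower {2}. Verdict: none (x = -\frac{5}{8}): each listed identity misses the multisets {\frac{1}{3}, \frac{7}{4}} ; {2}.

First insight: t_0 = 2 here, and the running product (C = 2, x = -5/8) telescopes to a rising factorial.
Consecutive-term ratio: r(k) = -\frac{5}{8} * (k+\frac{1}{3}) (k+\frac{7}{4}) / [(k+2) (k+1)] - rational; roots negated = parameters, x = -\frac{5}{8}, C = 2.


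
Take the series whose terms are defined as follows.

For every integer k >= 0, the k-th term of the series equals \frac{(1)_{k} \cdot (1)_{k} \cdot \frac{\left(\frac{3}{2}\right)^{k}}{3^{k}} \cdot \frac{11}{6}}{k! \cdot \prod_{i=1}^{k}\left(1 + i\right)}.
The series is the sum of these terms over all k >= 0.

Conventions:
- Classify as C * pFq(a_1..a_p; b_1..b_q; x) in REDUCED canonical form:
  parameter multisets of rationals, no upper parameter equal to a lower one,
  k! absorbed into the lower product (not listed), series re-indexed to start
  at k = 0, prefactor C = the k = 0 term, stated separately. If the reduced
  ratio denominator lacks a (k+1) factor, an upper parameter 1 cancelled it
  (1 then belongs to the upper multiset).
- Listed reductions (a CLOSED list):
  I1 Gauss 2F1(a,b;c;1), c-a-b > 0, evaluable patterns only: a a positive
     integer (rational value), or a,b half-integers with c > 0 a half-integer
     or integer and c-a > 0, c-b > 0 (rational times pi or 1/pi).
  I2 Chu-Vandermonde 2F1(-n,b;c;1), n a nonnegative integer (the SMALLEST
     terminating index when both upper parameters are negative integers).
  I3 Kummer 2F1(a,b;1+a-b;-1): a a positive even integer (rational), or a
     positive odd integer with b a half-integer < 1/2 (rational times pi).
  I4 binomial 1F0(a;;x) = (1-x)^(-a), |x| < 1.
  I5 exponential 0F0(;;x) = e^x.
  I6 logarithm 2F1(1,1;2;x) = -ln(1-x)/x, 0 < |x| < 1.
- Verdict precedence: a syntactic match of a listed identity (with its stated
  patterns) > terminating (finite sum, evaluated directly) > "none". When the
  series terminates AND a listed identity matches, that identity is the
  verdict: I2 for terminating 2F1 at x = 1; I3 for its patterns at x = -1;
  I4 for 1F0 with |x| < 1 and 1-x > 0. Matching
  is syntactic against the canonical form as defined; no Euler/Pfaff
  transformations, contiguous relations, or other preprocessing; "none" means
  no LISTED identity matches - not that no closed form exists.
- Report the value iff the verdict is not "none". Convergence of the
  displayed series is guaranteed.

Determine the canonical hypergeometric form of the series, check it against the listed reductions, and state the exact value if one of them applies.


This is \frac{11}{6} * 2F1(1, 1; 2; \frac{1}{2}) in reduced canonical form. Verdict at x = \frac{1}{2}: the logarithmic series (I6) matches (the logarithm: parameters (1,1;2), x = \frac{1}{2}). Hence: \left(-\frac{11}{3}\right) \cdot \ln\left(\frac{1}{2}\right).

First insight: x = \frac{1}{2} and the two k-th powers (C = 11/6, x = 1/2) combine into one argument.
Adjacent-term ratio: r(k) = \frac{1}{2} * (k+1) (k+1) / [(k+2) (k+1)] - rational in k. x = \frac{1}{2}; t_0 = \frac{11}{6}; negate the roots.


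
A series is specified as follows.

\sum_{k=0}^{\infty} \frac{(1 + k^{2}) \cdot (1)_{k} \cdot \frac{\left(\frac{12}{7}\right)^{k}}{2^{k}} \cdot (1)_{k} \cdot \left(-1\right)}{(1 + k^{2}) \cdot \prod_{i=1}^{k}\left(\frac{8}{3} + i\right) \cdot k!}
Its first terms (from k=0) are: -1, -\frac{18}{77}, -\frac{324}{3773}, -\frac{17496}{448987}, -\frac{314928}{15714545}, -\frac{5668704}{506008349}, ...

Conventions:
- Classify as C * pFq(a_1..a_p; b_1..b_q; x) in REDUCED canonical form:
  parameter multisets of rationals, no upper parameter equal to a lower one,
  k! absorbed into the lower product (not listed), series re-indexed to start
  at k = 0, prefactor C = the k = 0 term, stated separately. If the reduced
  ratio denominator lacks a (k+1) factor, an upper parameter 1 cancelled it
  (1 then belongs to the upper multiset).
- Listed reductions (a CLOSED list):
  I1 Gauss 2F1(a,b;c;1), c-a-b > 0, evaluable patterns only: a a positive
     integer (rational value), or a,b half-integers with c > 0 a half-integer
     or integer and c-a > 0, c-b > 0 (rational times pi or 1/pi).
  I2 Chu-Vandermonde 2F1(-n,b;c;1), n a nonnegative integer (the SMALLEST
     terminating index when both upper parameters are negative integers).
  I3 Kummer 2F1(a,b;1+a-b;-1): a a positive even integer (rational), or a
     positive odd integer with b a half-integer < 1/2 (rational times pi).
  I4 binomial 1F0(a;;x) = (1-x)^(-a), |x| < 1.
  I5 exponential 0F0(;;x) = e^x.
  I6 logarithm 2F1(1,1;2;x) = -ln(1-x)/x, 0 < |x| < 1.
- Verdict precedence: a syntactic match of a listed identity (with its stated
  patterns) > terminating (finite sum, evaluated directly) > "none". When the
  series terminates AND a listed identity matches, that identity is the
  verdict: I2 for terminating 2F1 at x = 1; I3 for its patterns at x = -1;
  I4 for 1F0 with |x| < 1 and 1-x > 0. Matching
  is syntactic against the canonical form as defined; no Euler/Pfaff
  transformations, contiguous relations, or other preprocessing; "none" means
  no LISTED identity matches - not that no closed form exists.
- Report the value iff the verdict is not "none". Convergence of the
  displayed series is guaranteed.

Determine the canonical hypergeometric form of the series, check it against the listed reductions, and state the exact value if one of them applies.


At argument \frac{6}{7}: a 2F1 with upper {1, 1}, lower {\frac{11}{3}}, scaled by C = -1. Verdict: none here - no I1-I6 shape fits x = \frac{6}{7} with lower {\frac{11}{3}}.

Key observation: t_0 = -1 here, and striking the common factor k^2 + 1 reduces the term (C = -1, x = 6/7).
Consecutive-term ratio: r(k) = \frac{6}{7} * (k+1) (k+1) / [(k+\frac{11}{3}) (k+1)] - poly over poly, x = \frac{6}{7} from leading terms; C = -1 at k = 0.
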